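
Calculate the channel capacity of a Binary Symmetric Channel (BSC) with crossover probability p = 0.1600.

For BSC with error probability p:
C = 1 - H(p) where H(p) is binary entropy
H(0.1600) = -0.1600 × log₂(0.1600) - 0.8400 × log₂(0.8400)
H(p) = 0.6343
C = 1 - 0.6343 = 0.3657 bits/use


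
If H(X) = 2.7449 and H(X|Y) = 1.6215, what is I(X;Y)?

I(X;Y) = H(X) - H(X|Y)
I(X;Y) = 2.7449 - 1.6215 = 1.1234 bits


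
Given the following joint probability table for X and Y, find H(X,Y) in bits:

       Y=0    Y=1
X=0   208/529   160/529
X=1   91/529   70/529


H(X,Y) = -Σ p(x,y) log₂ p(x,y)
  p(0,0)=208/529: -0.3932 × log₂(0.3932) = 0.5295
  p(0,1)=160/529: -0.3025 × log₂(0.3025) = 0.5218
  p(1,0)=91/529: -0.1720 × log₂(0.1720) = 0.4368
  p(1,1)=70/529: -0.1323 × log₂(0.1323) = 0.3861
H(X,Y) = 1.8742 bits


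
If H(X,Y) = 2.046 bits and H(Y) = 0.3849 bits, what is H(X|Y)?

Chain rule: H(X,Y) = H(X|Y) + H(Y)
H(X|Y) = H(X,Y) - H(Y) = 2.046 - 0.3849 = 1.6611 bits


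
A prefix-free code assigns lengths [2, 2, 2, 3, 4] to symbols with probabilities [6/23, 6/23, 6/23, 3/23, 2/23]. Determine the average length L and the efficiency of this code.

Average length L = Σ p_i × l_i = 2.3043 bits
Entropy H = 2.2069 bits
Efficiency η = H/L × 100% = 95.77%


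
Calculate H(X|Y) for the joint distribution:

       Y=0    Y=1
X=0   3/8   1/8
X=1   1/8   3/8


H(X|Y) = Σ_y p(y) H(X|Y=y)
  p(Y=0) = 1/2, H(X|Y=0) = 0.8113
  p(Y=1) = 1/2, H(X|Y=1) = 0.8113
H(X|Y) = 0.5000×0.8113 + 0.5000×0.8113 = 0.8113 bits


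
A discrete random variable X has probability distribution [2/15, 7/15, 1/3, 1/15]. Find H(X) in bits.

H(X) = -Σ p(x) log₂ p(x)
  -2/15 × log₂(2/15) = 0.3876
  -7/15 × log₂(7/15) = 0.5131
  -1/3 × log₂(1/3) = 0.5283
  -1/15 × log₂(1/15) = 0.2605
H(X) = 1.6895 bits


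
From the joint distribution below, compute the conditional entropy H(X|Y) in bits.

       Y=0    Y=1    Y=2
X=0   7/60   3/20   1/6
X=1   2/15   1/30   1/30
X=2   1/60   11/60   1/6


H(X|Y) = Σ_y p(y) H(X|Y=y)
  p(Y=0) = 4/15, H(X|Y=0) = 1.2718
  p(Y=1) = 11/30, H(X|Y=1) = 1.3420
  p(Y=2) = 11/30, H(X|Y=2) = 1.3486
H(X|Y) = 0.2667×1.2718 + 0.3667×1.3420 + 0.3667×1.3486 = 1.3257 bits


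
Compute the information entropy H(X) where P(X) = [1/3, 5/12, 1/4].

H(X) = -Σ p(x) log₂ p(x)
  -1/3 × log₂(1/3) = 0.5283
  -5/12 × log₂(5/12) = 0.5263
  -1/4 × log₂(1/4) = 0.5000
H(X) = 1.5546 bits


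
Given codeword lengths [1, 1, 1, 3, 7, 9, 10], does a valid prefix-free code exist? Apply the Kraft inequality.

Kraft inequality: Σ 2^(-l_i) ≤ 1 for prefix-free code
Calculating: 2^(-1) + 2^(-1) + 2^(-1) + 2^(-3) + 2^(-7) + 2^(-9) + 2^(-10)
= 0.5 + 0.5 + 0.5 + 0.125 + 0.0078125 + 0.001953125 + 0.0009765625
= 1.6357
Since 1.6357 > 1, prefix-free code does not exist


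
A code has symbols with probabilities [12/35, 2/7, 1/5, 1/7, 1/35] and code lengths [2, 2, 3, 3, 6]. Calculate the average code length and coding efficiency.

Average length L = Σ p_i × l_i = 2.4571 bits
Entropy H = 2.0579 bits
Efficiency η = H/L × 100% = 83.75%


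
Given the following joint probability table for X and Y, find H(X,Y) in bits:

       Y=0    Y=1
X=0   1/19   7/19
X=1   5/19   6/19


H(X,Y) = -Σ p(x,y) log₂ p(x,y)
  p(0,0)=1/19: -0.0526 × log₂(0.0526) = 0.2236
  p(0,1)=7/19: -0.3684 × log₂(0.3684) = 0.5307
  p(1,0)=5/19: -0.2632 × log₂(0.2632) = 0.5068
  p(1,1)=6/19: -0.3158 × log₂(0.3158) = 0.5251
H(X,Y) = 1.7863 bits


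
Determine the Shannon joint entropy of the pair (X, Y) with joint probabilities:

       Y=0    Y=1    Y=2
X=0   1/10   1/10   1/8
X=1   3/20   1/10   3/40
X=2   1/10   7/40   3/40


H(X,Y) = -Σ p(x,y) log₂ p(x,y)
  p(0,0)=1/10: -0.1000 × log₂(0.1000) = 0.3322
  p(0,1)=1/10: -0.1000 × log₂(0.1000) = 0.3322
  p(0,2)=1/8: -0.1250 × log₂(0.1250) = 0.3750
  p(1,0)=3/20: -0.1500 × log₂(0.1500) = 0.4105
  p(1,1)=1/10: -0.1000 × log₂(0.1000) = 0.3322
  p(1,2)=3/40: -0.0750 × log₂(0.0750) = 0.2803
  p(2,0)=1/10: -0.1000 × log₂(0.1000) = 0.3322
  p(2,1)=7/40: -0.1750 × log₂(0.1750) = 0.4401
  p(2,2)=3/40: -0.0750 × log₂(0.0750) = 0.2803
H(X,Y) = 3.1149 bits


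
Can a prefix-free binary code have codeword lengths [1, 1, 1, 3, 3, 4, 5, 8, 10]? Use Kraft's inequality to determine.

Kraft inequality: Σ 2^(-l_i) ≤ 1 for prefix-free code
Calculating: 2^(-1) + 2^(-1) + 2^(-1) + 2^(-3) + 2^(-3) + 2^(-4) + 2^(-5) + 2^(-8) + 2^(-10)
= 0.5 + 0.5 + 0.5 + 0.125 + 0.125 + 0.0625 + 0.03125 + 0.00390625 + 0.0009765625
= 1.8486
Since 1.8486 > 1, prefix-free code does not exist


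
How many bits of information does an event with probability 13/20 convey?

Information content I(x) = -log₂(p(x))
I = -log₂(13/20) = -log₂(0.6500)
I = 0.6215 bits


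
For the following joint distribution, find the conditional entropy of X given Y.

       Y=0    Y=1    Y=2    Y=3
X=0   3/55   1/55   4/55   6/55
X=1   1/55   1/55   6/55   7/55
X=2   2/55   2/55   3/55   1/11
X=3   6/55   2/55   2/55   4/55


H(X|Y) = Σ_y p(y) H(X|Y=y)
  p(Y=0) = 12/55, H(X|Y=0) = 1.7296
  p(Y=1) = 6/55, H(X|Y=1) = 1.9183
  p(Y=2) = 3/11, H(X|Y=2) = 1.8892
  p(Y=3) = 2/5, H(X|Y=3) = 1.9698
H(X|Y) = 0.2182×1.7296 + 0.1091×1.9183 + 0.2727×1.8892 + 0.4000×1.9698 = 1.8898 bits


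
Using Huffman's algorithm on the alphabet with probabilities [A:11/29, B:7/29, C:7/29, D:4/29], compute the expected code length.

Huffman tree construction:
Combine smallest probabilities repeatedly
Resulting codes:
  A: 11 (length 2)
  B: 01 (length 2)
  C: 10 (length 2)
  D: 00 (length 2)
Average length = Σ p(s) × length(s) = 2.0000 bits


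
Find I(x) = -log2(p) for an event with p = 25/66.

Information content I(x) = -log₂(p(x))
I = -log₂(25/66) = -log₂(0.3788)
I = 1.4005 bits


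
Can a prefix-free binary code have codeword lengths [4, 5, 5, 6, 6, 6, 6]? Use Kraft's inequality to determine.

Kraft inequality: Σ 2^(-l_i) ≤ 1 for prefix-free code
Calculating: 2^(-4) + 2^(-5) + 2^(-5) + 2^(-6) + 2^(-6) + 2^(-6) + 2^(-6)
= 0.0625 + 0.03125 + 0.03125 + 0.015625 + 0.015625 + 0.015625 + 0.015625
= 0.1875
Since 0.1875 ≤ 1, prefix-free code exists


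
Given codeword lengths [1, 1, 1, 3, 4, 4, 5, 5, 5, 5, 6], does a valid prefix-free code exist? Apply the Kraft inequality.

Kraft inequality: Σ 2^(-l_i) ≤ 1 for prefix-free code
Calculating: 2^(-1) + 2^(-1) + 2^(-1) + 2^(-3) + 2^(-4) + 2^(-4) + 2^(-5) + 2^(-5) + 2^(-5) + 2^(-5) + 2^(-6)
= 0.5 + 0.5 + 0.5 + 0.125 + 0.0625 + 0.0625 + 0.03125 + 0.03125 + 0.03125 + 0.03125 + 0.015625
= 1.8906
Since 1.8906 > 1, prefix-free code does not exist


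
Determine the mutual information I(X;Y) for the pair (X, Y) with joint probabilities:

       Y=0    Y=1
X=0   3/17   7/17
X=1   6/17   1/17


H(X) = 0.9774, H(Y) = 0.9975, H(X,Y) = 1.7395
I(X;Y) = H(X) + H(Y) - H(X,Y) = 0.2355 bits


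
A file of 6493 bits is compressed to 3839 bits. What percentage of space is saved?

Space savings = (1 - Compressed/Original) × 100%
= (1 - 3839/6493) × 100%
= 40.87%


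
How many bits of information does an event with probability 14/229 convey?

Information content I(x) = -log₂(p(x))
I = -log₂(14/229) = -log₂(0.0611)
I = 4.0318 bits


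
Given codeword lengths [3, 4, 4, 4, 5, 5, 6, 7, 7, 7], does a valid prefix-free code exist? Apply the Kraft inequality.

Kraft inequality: Σ 2^(-l_i) ≤ 1 for prefix-free code
Calculating: 2^(-3) + 2^(-4) + 2^(-4) + 2^(-4) + 2^(-5) + 2^(-5) + 2^(-6) + 2^(-7) + 2^(-7) + 2^(-7)
= 0.125 + 0.0625 + 0.0625 + 0.0625 + 0.03125 + 0.03125 + 0.015625 + 0.0078125 + 0.0078125 + 0.0078125
= 0.4141
Since 0.4141 ≤ 1, prefix-free code exists


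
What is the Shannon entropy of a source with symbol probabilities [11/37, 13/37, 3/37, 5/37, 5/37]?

H(X) = -Σ p(x) log₂ p(x)
  -11/37 × log₂(11/37) = 0.5203
  -13/37 × log₂(13/37) = 0.5302
  -3/37 × log₂(3/37) = 0.2939
  -5/37 × log₂(5/37) = 0.3902
  -5/37 × log₂(5/37) = 0.3902
H(X) = 2.1248 bits


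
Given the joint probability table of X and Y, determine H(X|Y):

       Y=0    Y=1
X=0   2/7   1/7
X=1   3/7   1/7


H(X|Y) = Σ_y p(y) H(X|Y=y)
  p(Y=0) = 5/7, H(X|Y=0) = 0.9710
  p(Y=1) = 2/7, H(X|Y=1) = 1.0000
H(X|Y) = 0.7143×0.9710 + 0.2857×1.0000 = 0.9793 bits


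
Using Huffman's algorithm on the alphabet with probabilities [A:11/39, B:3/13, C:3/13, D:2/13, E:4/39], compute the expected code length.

Huffman tree construction:
Combine smallest probabilities repeatedly
Resulting codes:
  A: 11 (length 2)
  B: 00 (length 2)
  C: 01 (length 2)
  D: 101 (length 3)
  E: 100 (length 3)
Average length = Σ p(s) × length(s) = 2.2564 bits


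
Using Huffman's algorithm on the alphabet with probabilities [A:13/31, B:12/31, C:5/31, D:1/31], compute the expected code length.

Huffman tree construction:
Combine smallest probabilities repeatedly
Resulting codes:
  A: 0 (length 1)
  B: 11 (length 2)
  C: 101 (length 3)
  D: 100 (length 3)
Average length = Σ p(s) × length(s) = 1.7742 bits


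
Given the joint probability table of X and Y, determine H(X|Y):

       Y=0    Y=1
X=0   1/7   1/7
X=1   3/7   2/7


H(X|Y) = Σ_y p(y) H(X|Y=y)
  p(Y=0) = 4/7, H(X|Y=0) = 0.8113
  p(Y=1) = 3/7, H(X|Y=1) = 0.9183
H(X|Y) = 0.5714×0.8113 + 0.4286×0.9183 = 0.8571 bits


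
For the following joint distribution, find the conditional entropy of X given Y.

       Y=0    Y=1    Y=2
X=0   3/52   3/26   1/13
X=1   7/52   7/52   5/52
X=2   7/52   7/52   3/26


H(X|Y) = Σ_y p(y) H(X|Y=y)
  p(Y=0) = 17/52, H(X|Y=0) = 1.4958
  p(Y=1) = 5/13, H(X|Y=1) = 1.5813
  p(Y=2) = 15/52, H(X|Y=2) = 1.5656
H(X|Y) = 0.3269×1.4958 + 0.3846×1.5813 + 0.2885×1.5656 = 1.5488 bits


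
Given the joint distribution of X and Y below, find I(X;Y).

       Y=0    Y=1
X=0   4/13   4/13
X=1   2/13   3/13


H(X) = 0.9612, H(Y) = 0.9957, H(X,Y) = 1.9501
I(X;Y) = H(X) + H(Y) - H(X,Y) = 0.0069 bits


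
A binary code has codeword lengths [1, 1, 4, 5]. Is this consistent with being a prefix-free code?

Kraft inequality: Σ 2^(-l_i) ≤ 1 for prefix-free code
Calculating: 2^(-1) + 2^(-1) + 2^(-4) + 2^(-5)
= 0.5 + 0.5 + 0.0625 + 0.03125
= 1.0938
Since 1.0938 > 1, prefix-free code does not exist


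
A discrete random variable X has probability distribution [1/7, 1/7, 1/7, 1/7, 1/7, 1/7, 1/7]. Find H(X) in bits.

H(X) = -Σ p(x) log₂ p(x)
  -1/7 × log₂(1/7) = 0.4011
  -1/7 × log₂(1/7) = 0.4011
  -1/7 × log₂(1/7) = 0.4011
  -1/7 × log₂(1/7) = 0.4011
  -1/7 × log₂(1/7) = 0.4011
  -1/7 × log₂(1/7) = 0.4011
  -1/7 × log₂(1/7) = 0.4011
H(X) = 2.8074 bits


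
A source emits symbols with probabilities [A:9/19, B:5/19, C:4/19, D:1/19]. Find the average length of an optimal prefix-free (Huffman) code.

Huffman tree construction:
Combine smallest probabilities repeatedly
Resulting codes:
  A: 0 (length 1)
  B: 10 (length 2)
  C: 111 (length 3)
  D: 110 (length 3)
Average length = Σ p(s) × length(s) = 1.7895 bits


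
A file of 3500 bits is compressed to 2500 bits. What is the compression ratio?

Compression ratio = Original / Compressed
= 3500 / 2500 = 1.40:1


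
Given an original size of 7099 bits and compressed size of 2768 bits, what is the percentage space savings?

Space savings = (1 - Compressed/Original) × 100%
= (1 - 2768/7099) × 100%
= 61.01%


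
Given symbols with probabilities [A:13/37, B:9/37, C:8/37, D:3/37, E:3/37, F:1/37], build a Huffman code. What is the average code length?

Huffman tree construction:
Combine smallest probabilities repeatedly
Resulting codes:
  A: 11 (length 2)
  B: 10 (length 2)
  C: 01 (length 2)
  D: 0011 (length 4)
  E: 000 (length 3)
  F: 0010 (length 4)
Average length = Σ p(s) × length(s) = 2.2973 bits


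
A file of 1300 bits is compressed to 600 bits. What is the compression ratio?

Compression ratio = Original / Compressed
= 1300 / 600 = 2.17:1


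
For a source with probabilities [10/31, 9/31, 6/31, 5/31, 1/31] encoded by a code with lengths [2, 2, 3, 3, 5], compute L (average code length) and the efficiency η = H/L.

Average length L = Σ p_i × l_i = 2.4516 bits
Entropy H = 2.0875 bits
Efficiency η = H/L × 100% = 85.15%


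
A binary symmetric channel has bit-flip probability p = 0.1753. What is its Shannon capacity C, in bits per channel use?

For BSC with error probability p:
C = 1 - H(p) where H(p) is binary entropy
H(0.1753) = -0.1753 × log₂(0.1753) - 0.8247 × log₂(0.8247)
H(p) = 0.6697
C = 1 - 0.6697 = 0.3303 bits/use


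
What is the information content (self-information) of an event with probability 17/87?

Information content I(x) = -log₂(p(x))
I = -log₂(17/87) = -log₂(0.1954)
I = 2.3555 bits


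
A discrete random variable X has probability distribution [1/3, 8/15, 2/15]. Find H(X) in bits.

H(X) = -Σ p(x) log₂ p(x)
  -1/3 × log₂(1/3) = 0.5283
  -8/15 × log₂(8/15) = 0.4837
  -2/15 × log₂(2/15) = 0.3876
H(X) = 1.3996 bits


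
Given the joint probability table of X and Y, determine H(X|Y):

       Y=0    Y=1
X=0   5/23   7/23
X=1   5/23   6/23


H(X|Y) = Σ_y p(y) H(X|Y=y)
  p(Y=0) = 10/23, H(X|Y=0) = 1.0000
  p(Y=1) = 13/23, H(X|Y=1) = 0.9957
H(X|Y) = 0.4348×1.0000 + 0.5652×0.9957 = 0.9976 bits


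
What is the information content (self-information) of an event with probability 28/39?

Information content I(x) = -log₂(p(x))
I = -log₂(28/39) = -log₂(0.7179)
I = 0.4780 bits


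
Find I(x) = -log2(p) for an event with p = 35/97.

Information content I(x) = -log₂(p(x))
I = -log₂(35/97) = -log₂(0.3608)
I = 1.4706 bits


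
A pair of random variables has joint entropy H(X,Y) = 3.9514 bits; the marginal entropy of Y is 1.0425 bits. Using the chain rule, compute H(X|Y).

Chain rule: H(X,Y) = H(X|Y) + H(Y)
H(X|Y) = H(X,Y) - H(Y) = 3.9514 - 1.0425 = 2.9089 bits


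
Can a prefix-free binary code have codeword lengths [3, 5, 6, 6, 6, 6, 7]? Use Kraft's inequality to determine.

Kraft inequality: Σ 2^(-l_i) ≤ 1 for prefix-free code
Calculating: 2^(-3) + 2^(-5) + 2^(-6) + 2^(-6) + 2^(-6) + 2^(-6) + 2^(-7)
= 0.125 + 0.03125 + 0.015625 + 0.015625 + 0.015625 + 0.015625 + 0.0078125
= 0.2266
Since 0.2266 ≤ 1, prefix-free code exists


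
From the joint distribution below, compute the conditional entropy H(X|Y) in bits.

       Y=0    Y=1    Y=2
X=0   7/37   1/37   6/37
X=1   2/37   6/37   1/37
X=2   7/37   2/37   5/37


H(X|Y) = Σ_y p(y) H(X|Y=y)
  p(Y=0) = 16/37, H(X|Y=0) = 1.4186
  p(Y=1) = 9/37, H(X|Y=1) = 1.2244
  p(Y=2) = 12/37, H(X|Y=2) = 1.3250
H(X|Y) = 0.4324×1.4186 + 0.2432×1.2244 + 0.3243×1.3250 = 1.3410 bits


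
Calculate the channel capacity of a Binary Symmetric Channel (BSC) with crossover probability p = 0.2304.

For BSC with error probability p:
C = 1 - H(p) where H(p) is binary entropy
H(0.2304) = -0.2304 × log₂(0.2304) - 0.7696 × log₂(0.7696)
H(p) = 0.7787
C = 1 - 0.7787 = 0.2213 bits/use


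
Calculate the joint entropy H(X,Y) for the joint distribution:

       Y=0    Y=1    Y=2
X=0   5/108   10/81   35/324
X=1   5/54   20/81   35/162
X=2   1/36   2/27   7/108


H(X,Y) = -Σ p(x,y) log₂ p(x,y)
  p(0,0)=5/108: -0.0463 × log₂(0.0463) = 0.2052
  p(0,1)=10/81: -0.1235 × log₂(0.1235) = 0.3726
  p(0,2)=35/324: -0.1080 × log₂(0.1080) = 0.3468
  p(1,0)=5/54: -0.0926 × log₂(0.0926) = 0.3179
  p(1,1)=20/81: -0.2469 × log₂(0.2469) = 0.4983
  p(1,2)=35/162: -0.2160 × log₂(0.2160) = 0.4776
  p(2,0)=1/36: -0.0278 × log₂(0.0278) = 0.1436
  p(2,1)=2/27: -0.0741 × log₂(0.0741) = 0.2781
  p(2,2)=7/108: -0.0648 × log₂(0.0648) = 0.2559
H(X,Y) = 2.8960 bits


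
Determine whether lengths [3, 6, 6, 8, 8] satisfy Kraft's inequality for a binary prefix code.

Kraft inequality: Σ 2^(-l_i) ≤ 1 for prefix-free code
Calculating: 2^(-3) + 2^(-6) + 2^(-6) + 2^(-8) + 2^(-8)
= 0.125 + 0.015625 + 0.015625 + 0.00390625 + 0.00390625
= 0.1641
Since 0.1641 ≤ 1, prefix-free code exists


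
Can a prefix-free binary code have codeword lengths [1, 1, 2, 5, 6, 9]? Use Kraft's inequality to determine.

Kraft inequality: Σ 2^(-l_i) ≤ 1 for prefix-free code
Calculating: 2^(-1) + 2^(-1) + 2^(-2) + 2^(-5) + 2^(-6) + 2^(-9)
= 0.5 + 0.5 + 0.25 + 0.03125 + 0.015625 + 0.001953125
= 1.2988
Since 1.2988 > 1, prefix-free code does not exist


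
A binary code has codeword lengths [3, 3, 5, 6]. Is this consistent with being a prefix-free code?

Kraft inequality: Σ 2^(-l_i) ≤ 1 for prefix-free code
Calculating: 2^(-3) + 2^(-3) + 2^(-5) + 2^(-6)
= 0.125 + 0.125 + 0.03125 + 0.015625
= 0.2969
Since 0.2969 ≤ 1, prefix-free code exists


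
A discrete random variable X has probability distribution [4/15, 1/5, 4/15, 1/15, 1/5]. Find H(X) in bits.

H(X) = -Σ p(x) log₂ p(x)
  -4/15 × log₂(4/15) = 0.5085
  -1/5 × log₂(1/5) = 0.4644
  -4/15 × log₂(4/15) = 0.5085
  -1/15 × log₂(1/15) = 0.2605
  -1/5 × log₂(1/5) = 0.4644
H(X) = 2.2062 bits


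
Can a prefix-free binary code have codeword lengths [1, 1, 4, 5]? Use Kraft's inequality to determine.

Kraft inequality: Σ 2^(-l_i) ≤ 1 for prefix-free code
Calculating: 2^(-1) + 2^(-1) + 2^(-4) + 2^(-5)
= 0.5 + 0.5 + 0.0625 + 0.03125
= 1.0938
Since 1.0938 > 1, prefix-free code does not exist


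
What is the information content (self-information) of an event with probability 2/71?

Information content I(x) = -log₂(p(x))
I = -log₂(2/71) = -log₂(0.0282)
I = 5.1497 bits


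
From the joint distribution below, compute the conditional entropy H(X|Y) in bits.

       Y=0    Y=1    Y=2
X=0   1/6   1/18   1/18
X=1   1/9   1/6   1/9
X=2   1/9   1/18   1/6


H(X|Y) = Σ_y p(y) H(X|Y=y)
  p(Y=0) = 7/18, H(X|Y=0) = 1.5567
  p(Y=1) = 5/18, H(X|Y=1) = 1.3710
  p(Y=2) = 1/3, H(X|Y=2) = 1.4591
H(X|Y) = 0.3889×1.5567 + 0.2778×1.3710 + 0.3333×1.4591 = 1.4726 bits


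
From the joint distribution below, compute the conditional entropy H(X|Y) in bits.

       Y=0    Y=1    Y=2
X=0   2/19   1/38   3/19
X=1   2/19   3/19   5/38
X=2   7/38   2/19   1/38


H(X|Y) = Σ_y p(y) H(X|Y=y)
  p(Y=0) = 15/38, H(X|Y=0) = 1.5301
  p(Y=1) = 11/38, H(X|Y=1) = 1.3222
  p(Y=2) = 6/19, H(X|Y=2) = 1.3250
H(X|Y) = 0.3947×1.5301 + 0.2895×1.3222 + 0.3158×1.3250 = 1.4052 bits


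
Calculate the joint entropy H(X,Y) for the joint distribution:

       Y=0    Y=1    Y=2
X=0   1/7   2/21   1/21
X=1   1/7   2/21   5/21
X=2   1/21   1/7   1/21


H(X,Y) = -Σ p(x,y) log₂ p(x,y)
  p(0,0)=1/7: -0.1429 × log₂(0.1429) = 0.4011
  p(0,1)=2/21: -0.0952 × log₂(0.0952) = 0.3231
  p(0,2)=1/21: -0.0476 × log₂(0.0476) = 0.2092
  p(1,0)=1/7: -0.1429 × log₂(0.1429) = 0.4011
  p(1,1)=2/21: -0.0952 × log₂(0.0952) = 0.3231
  p(1,2)=5/21: -0.2381 × log₂(0.2381) = 0.4929
  p(2,0)=1/21: -0.0476 × log₂(0.0476) = 0.2092
  p(2,1)=1/7: -0.1429 × log₂(0.1429) = 0.4011
  p(2,2)=1/21: -0.0476 × log₂(0.0476) = 0.2092
H(X,Y) = 2.9697 bits


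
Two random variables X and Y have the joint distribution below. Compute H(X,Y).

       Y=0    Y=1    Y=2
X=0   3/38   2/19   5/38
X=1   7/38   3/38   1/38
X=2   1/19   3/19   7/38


H(X,Y) = -Σ p(x,y) log₂ p(x,y)
  p(0,0)=3/38: -0.0789 × log₂(0.0789) = 0.2892
  p(0,1)=2/19: -0.1053 × log₂(0.1053) = 0.3419
  p(0,2)=5/38: -0.1316 × log₂(0.1316) = 0.3850
  p(1,0)=7/38: -0.1842 × log₂(0.1842) = 0.4496
  p(1,1)=3/38: -0.0789 × log₂(0.0789) = 0.2892
  p(1,2)=1/38: -0.0263 × log₂(0.0263) = 0.1381
  p(2,0)=1/19: -0.0526 × log₂(0.0526) = 0.2236
  p(2,1)=3/19: -0.1579 × log₂(0.1579) = 0.4205
  p(2,2)=7/38: -0.1842 × log₂(0.1842) = 0.4496
H(X,Y) = 2.9866 bits


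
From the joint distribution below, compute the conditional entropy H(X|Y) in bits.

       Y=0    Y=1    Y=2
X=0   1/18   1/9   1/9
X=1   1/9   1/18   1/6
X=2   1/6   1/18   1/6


H(X|Y) = Σ_y p(y) H(X|Y=y)
  p(Y=0) = 1/3, H(X|Y=0) = 1.4591
  p(Y=1) = 2/9, H(X|Y=1) = 1.5000
  p(Y=2) = 4/9, H(X|Y=2) = 1.5613
H(X|Y) = 0.3333×1.4591 + 0.2222×1.5000 + 0.4444×1.5613 = 1.5136 bits


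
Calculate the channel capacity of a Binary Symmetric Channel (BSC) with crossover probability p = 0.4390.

For BSC with error probability p:
C = 1 - H(p) where H(p) is binary entropy
H(0.4390) = -0.4390 × log₂(0.4390) - 0.5610 × log₂(0.5610)
H(p) = 0.9892
C = 1 - 0.9892 = 0.0108 bits/use


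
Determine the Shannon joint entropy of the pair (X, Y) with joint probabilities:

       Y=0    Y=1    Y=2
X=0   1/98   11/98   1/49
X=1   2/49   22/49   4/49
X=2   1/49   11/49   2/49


H(X,Y) = -Σ p(x,y) log₂ p(x,y)
  p(0,0)=1/98: -0.0102 × log₂(0.0102) = 0.0675
  p(0,1)=11/98: -0.1122 × log₂(0.1122) = 0.3542
  p(0,2)=1/49: -0.0204 × log₂(0.0204) = 0.1146
  p(1,0)=2/49: -0.0408 × log₂(0.0408) = 0.1884
  p(1,1)=22/49: -0.4490 × log₂(0.4490) = 0.5187
  p(1,2)=4/49: -0.0816 × log₂(0.0816) = 0.2951
  p(2,0)=1/49: -0.0204 × log₂(0.0204) = 0.1146
  p(2,1)=11/49: -0.2245 × log₂(0.2245) = 0.4838
  p(2,2)=2/49: -0.0408 × log₂(0.0408) = 0.1884
H(X,Y) = 2.3252 bits


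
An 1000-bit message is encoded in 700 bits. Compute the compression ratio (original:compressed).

Compression ratio = Original / Compressed
= 1000 / 700 = 1.43:1


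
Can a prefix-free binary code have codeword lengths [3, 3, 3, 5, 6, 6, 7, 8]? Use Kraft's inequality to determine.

Kraft inequality: Σ 2^(-l_i) ≤ 1 for prefix-free code
Calculating: 2^(-3) + 2^(-3) + 2^(-3) + 2^(-5) + 2^(-6) + 2^(-6) + 2^(-7) + 2^(-8)
= 0.125 + 0.125 + 0.125 + 0.03125 + 0.015625 + 0.015625 + 0.0078125 + 0.00390625
= 0.4492
Since 0.4492 ≤ 1, prefix-free code exists


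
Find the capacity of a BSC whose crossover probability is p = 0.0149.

For BSC with error probability p:
C = 1 - H(p) where H(p) is binary entropy
H(0.0149) = -0.0149 × log₂(0.0149) - 0.9851 × log₂(0.9851)
H(p) = 0.1118
C = 1 - 0.1118 = 0.8882 bits/use


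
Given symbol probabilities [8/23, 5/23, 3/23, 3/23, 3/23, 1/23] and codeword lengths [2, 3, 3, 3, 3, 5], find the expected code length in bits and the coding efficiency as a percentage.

Average length L = Σ p_i × l_i = 2.7391 bits
Entropy H = 2.3551 bits
Efficiency η = H/L × 100% = 85.98%


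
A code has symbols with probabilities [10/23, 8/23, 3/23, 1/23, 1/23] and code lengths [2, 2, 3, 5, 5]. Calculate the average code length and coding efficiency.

Average length L = Σ p_i × l_i = 2.3913 bits
Entropy H = 1.8290 bits
Efficiency η = H/L × 100% = 76.49%


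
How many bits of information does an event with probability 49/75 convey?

Information content I(x) = -log₂(p(x))
I = -log₂(49/75) = -log₂(0.6533)
I = 0.6141 bits


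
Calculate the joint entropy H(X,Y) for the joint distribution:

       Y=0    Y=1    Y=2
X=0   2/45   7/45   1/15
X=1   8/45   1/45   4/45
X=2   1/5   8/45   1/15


H(X,Y) = -Σ p(x,y) log₂ p(x,y)
  p(0,0)=2/45: -0.0444 × log₂(0.0444) = 0.1996
  p(0,1)=7/45: -0.1556 × log₂(0.1556) = 0.4176
  p(0,2)=1/15: -0.0667 × log₂(0.0667) = 0.2605
  p(1,0)=8/45: -0.1778 × log₂(0.1778) = 0.4430
  p(1,1)=1/45: -0.0222 × log₂(0.0222) = 0.1220
  p(1,2)=4/45: -0.0889 × log₂(0.0889) = 0.3104
  p(2,0)=1/5: -0.2000 × log₂(0.2000) = 0.4644
  p(2,1)=8/45: -0.1778 × log₂(0.1778) = 0.4430
  p(2,2)=1/15: -0.0667 × log₂(0.0667) = 0.2605
H(X,Y) = 2.9210 bits


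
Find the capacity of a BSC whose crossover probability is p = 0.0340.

For BSC with error probability p:
C = 1 - H(p) where H(p) is binary entropy
H(0.0340) = -0.0340 × log₂(0.0340) - 0.9660 × log₂(0.9660)
H(p) = 0.2141
C = 1 - 0.2141 = 0.7859 bits/use


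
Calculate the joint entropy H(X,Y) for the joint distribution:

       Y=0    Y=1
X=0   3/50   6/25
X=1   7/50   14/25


H(X,Y) = -Σ p(x,y) log₂ p(x,y)
  p(0,0)=3/50: -0.0600 × log₂(0.0600) = 0.2435
  p(0,1)=6/25: -0.2400 × log₂(0.2400) = 0.4941
  p(1,0)=7/50: -0.1400 × log₂(0.1400) = 0.3971
  p(1,1)=14/25: -0.5600 × log₂(0.5600) = 0.4684
H(X,Y) = 1.6032 bits


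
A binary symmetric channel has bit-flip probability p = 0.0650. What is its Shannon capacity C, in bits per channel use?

For BSC with error probability p:
C = 1 - H(p) where H(p) is binary entropy
H(0.0650) = -0.0650 × log₂(0.0650) - 0.9350 × log₂(0.9350)
H(p) = 0.3470
C = 1 - 0.3470 = 0.6530 bits/use


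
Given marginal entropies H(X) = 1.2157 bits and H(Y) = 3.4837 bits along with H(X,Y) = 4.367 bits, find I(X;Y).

I(X;Y) = H(X) + H(Y) - H(X,Y)
I(X;Y) = 1.2157 + 3.4837 - 4.367 = 0.3324 bits


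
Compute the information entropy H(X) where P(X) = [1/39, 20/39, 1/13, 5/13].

H(X) = -Σ p(x) log₂ p(x)
  -1/39 × log₂(1/39) = 0.1355
  -20/39 × log₂(20/39) = 0.4941
  -1/13 × log₂(1/13) = 0.2846
  -5/13 × log₂(5/13) = 0.5302
H(X) = 1.4445 bits


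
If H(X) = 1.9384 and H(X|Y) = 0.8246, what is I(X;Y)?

I(X;Y) = H(X) - H(X|Y)
I(X;Y) = 1.9384 - 0.8246 = 1.1138 bits


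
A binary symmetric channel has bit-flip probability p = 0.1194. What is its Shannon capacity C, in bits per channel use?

For BSC with error probability p:
C = 1 - H(p) where H(p) is binary entropy
H(0.1194) = -0.1194 × log₂(0.1194) - 0.8806 × log₂(0.8806)
H(p) = 0.5276
C = 1 - 0.5276 = 0.4724 bits/use


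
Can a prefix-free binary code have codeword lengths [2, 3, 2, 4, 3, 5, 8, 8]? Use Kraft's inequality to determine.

Kraft inequality: Σ 2^(-l_i) ≤ 1 for prefix-free code
Calculating: 2^(-2) + 2^(-3) + 2^(-2) + 2^(-4) + 2^(-3) + 2^(-5) + 2^(-8) + 2^(-8)
= 0.25 + 0.125 + 0.25 + 0.0625 + 0.125 + 0.03125 + 0.00390625 + 0.00390625
= 0.8516
Since 0.8516 ≤ 1, prefix-free code exists


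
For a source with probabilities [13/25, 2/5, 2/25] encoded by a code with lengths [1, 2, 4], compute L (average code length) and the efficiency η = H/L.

Average length L = Σ p_i × l_i = 1.6400 bits
Entropy H = 1.3109 bits
Efficiency η = H/L × 100% = 79.93%


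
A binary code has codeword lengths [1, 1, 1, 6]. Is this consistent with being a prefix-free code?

Kraft inequality: Σ 2^(-l_i) ≤ 1 for prefix-free code
Calculating: 2^(-1) + 2^(-1) + 2^(-1) + 2^(-6)
= 0.5 + 0.5 + 0.5 + 0.015625
= 1.5156
Since 1.5156 > 1, prefix-free code does not exist


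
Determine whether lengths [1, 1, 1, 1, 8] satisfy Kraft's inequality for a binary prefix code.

Kraft inequality: Σ 2^(-l_i) ≤ 1 for prefix-free code
Calculating: 2^(-1) + 2^(-1) + 2^(-1) + 2^(-1) + 2^(-8)
= 0.5 + 0.5 + 0.5 + 0.5 + 0.00390625
= 2.0039
Since 2.0039 > 1, prefix-free code does not exist


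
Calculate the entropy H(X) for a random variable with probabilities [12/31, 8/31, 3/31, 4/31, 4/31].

H(X) = -Σ p(x) log₂ p(x)
  -12/31 × log₂(12/31) = 0.5300
  -8/31 × log₂(8/31) = 0.5043
  -3/31 × log₂(3/31) = 0.3261
  -4/31 × log₂(4/31) = 0.3812
  -4/31 × log₂(4/31) = 0.3812
H(X) = 2.1228 bits


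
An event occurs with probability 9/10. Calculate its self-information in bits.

Information content I(x) = -log₂(p(x))
I = -log₂(9/10) = -log₂(0.9000)
I = 0.1520 bits


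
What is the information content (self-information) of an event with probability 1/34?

Information content I(x) = -log₂(p(x))
I = -log₂(1/34) = -log₂(0.0294)
I = 5.0875 bits


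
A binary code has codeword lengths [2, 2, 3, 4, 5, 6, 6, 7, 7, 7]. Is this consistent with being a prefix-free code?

Kraft inequality: Σ 2^(-l_i) ≤ 1 for prefix-free code
Calculating: 2^(-2) + 2^(-2) + 2^(-3) + 2^(-4) + 2^(-5) + 2^(-6) + 2^(-6) + 2^(-7) + 2^(-7) + 2^(-7)
= 0.25 + 0.25 + 0.125 + 0.0625 + 0.03125 + 0.015625 + 0.015625 + 0.0078125 + 0.0078125 + 0.0078125
= 0.7734
Since 0.7734 ≤ 1, prefix-free code exists


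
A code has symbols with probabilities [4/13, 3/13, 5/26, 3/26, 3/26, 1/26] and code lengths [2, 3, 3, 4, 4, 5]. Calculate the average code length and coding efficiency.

Average length L = Σ p_i × l_i = 3.0000 bits
Entropy H = 2.3685 bits
Efficiency η = H/L × 100% = 78.95%


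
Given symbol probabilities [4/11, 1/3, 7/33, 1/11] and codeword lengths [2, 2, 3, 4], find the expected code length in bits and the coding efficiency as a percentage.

Average length L = Σ p_i × l_i = 2.3939 bits
Entropy H = 1.8480 bits
Efficiency η = H/L × 100% = 77.20%


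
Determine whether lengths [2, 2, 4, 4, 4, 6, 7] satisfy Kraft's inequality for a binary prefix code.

Kraft inequality: Σ 2^(-l_i) ≤ 1 for prefix-free code
Calculating: 2^(-2) + 2^(-2) + 2^(-4) + 2^(-4) + 2^(-4) + 2^(-6) + 2^(-7)
= 0.25 + 0.25 + 0.0625 + 0.0625 + 0.0625 + 0.015625 + 0.0078125
= 0.7109
Since 0.7109 ≤ 1, prefix-free code exists


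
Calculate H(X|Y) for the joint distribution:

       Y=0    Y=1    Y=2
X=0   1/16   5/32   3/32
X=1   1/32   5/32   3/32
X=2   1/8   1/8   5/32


H(X|Y) = Σ_y p(y) H(X|Y=y)
  p(Y=0) = 7/32, H(X|Y=0) = 1.3788
  p(Y=1) = 7/16, H(X|Y=1) = 1.5774
  p(Y=2) = 11/32, H(X|Y=2) = 1.5395
H(X|Y) = 0.2188×1.3788 + 0.4375×1.5774 + 0.3438×1.5395 = 1.5209 bits


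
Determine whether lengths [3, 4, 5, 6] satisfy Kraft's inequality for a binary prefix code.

Kraft inequality: Σ 2^(-l_i) ≤ 1 for prefix-free code
Calculating: 2^(-3) + 2^(-4) + 2^(-5) + 2^(-6)
= 0.125 + 0.0625 + 0.03125 + 0.015625
= 0.2344
Since 0.2344 ≤ 1, prefix-free code exists


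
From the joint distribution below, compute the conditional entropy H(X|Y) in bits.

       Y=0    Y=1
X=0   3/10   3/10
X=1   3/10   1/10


H(X|Y) = Σ_y p(y) H(X|Y=y)
  p(Y=0) = 3/5, H(X|Y=0) = 1.0000
  p(Y=1) = 2/5, H(X|Y=1) = 0.8113
H(X|Y) = 0.6000×1.0000 + 0.4000×0.8113 = 0.9245 bits


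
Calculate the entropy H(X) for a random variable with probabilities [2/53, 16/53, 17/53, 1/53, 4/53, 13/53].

H(X) = -Σ p(x) log₂ p(x)
  -2/53 × log₂(2/53) = 0.1784
  -16/53 × log₂(16/53) = 0.5216
  -17/53 × log₂(17/53) = 0.5262
  -1/53 × log₂(1/53) = 0.1081
  -4/53 × log₂(4/53) = 0.2814
  -13/53 × log₂(13/53) = 0.4973
H(X) = 2.1130 bits


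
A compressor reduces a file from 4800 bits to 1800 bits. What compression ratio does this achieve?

Compression ratio = Original / Compressed
= 4800 / 1800 = 2.67:1


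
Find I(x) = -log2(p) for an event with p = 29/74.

Information content I(x) = -log₂(p(x))
I = -log₂(29/74) = -log₂(0.3919)
I = 1.3515 bits


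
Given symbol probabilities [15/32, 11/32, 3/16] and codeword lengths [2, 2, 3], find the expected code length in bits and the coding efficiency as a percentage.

Average length L = Σ p_i × l_i = 2.1875 bits
Entropy H = 1.4948 bits
Efficiency η = H/L × 100% = 68.33%


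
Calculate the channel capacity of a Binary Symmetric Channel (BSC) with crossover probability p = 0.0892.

For BSC with error probability p:
C = 1 - H(p) where H(p) is binary entropy
H(0.0892) = -0.0892 × log₂(0.0892) - 0.9108 × log₂(0.9108)
H(p) = 0.4338
C = 1 - 0.4338 = 0.5662 bits/use


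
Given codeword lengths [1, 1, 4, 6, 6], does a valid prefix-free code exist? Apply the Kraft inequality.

Kraft inequality: Σ 2^(-l_i) ≤ 1 for prefix-free code
Calculating: 2^(-1) + 2^(-1) + 2^(-4) + 2^(-6) + 2^(-6)
= 0.5 + 0.5 + 0.0625 + 0.015625 + 0.015625
= 1.0938
Since 1.0938 > 1, prefix-free code does not exist


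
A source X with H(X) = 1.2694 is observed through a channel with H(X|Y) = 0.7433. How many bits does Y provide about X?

I(X;Y) = H(X) - H(X|Y)
I(X;Y) = 1.2694 - 0.7433 = 0.5261 bits


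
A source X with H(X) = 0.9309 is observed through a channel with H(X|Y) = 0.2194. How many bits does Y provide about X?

I(X;Y) = H(X) - H(X|Y)
I(X;Y) = 0.9309 - 0.2194 = 0.7115 bits


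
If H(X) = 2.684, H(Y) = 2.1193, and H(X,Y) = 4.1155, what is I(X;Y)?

I(X;Y) = H(X) + H(Y) - H(X,Y)
I(X;Y) = 2.684 + 2.1193 - 4.1155 = 0.6878 bits


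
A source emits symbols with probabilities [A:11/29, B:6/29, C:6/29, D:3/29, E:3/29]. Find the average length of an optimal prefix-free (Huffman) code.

Huffman tree construction:
Combine smallest probabilities repeatedly
Resulting codes:
  A: 11 (length 2)
  B: 00 (length 2)
  C: 01 (length 2)
  D: 100 (length 3)
  E: 101 (length 3)
Average length = Σ p(s) × length(s) = 2.2069 bits


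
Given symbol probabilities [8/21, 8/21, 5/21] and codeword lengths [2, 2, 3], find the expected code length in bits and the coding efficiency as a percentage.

Average length L = Σ p_i × l_i = 2.2381 bits
Entropy H = 1.5538 bits
Efficiency η = H/L × 100% = 69.42%


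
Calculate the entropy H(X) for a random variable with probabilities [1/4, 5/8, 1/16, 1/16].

H(X) = -Σ p(x) log₂ p(x)
  -1/4 × log₂(1/4) = 0.5000
  -5/8 × log₂(5/8) = 0.4238
  -1/16 × log₂(1/16) = 0.2500
  -1/16 × log₂(1/16) = 0.2500
H(X) = 1.4238 bits


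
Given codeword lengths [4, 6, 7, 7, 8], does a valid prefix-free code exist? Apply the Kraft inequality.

Kraft inequality: Σ 2^(-l_i) ≤ 1 for prefix-free code
Calculating: 2^(-4) + 2^(-6) + 2^(-7) + 2^(-7) + 2^(-8)
= 0.0625 + 0.015625 + 0.0078125 + 0.0078125 + 0.00390625
= 0.0977
Since 0.0977 ≤ 1, prefix-free code exists


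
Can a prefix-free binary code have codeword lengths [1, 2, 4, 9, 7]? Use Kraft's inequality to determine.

Kraft inequality: Σ 2^(-l_i) ≤ 1 for prefix-free code
Calculating: 2^(-1) + 2^(-2) + 2^(-4) + 2^(-9) + 2^(-7)
= 0.5 + 0.25 + 0.0625 + 0.001953125 + 0.0078125
= 0.8223
Since 0.8223 ≤ 1, prefix-free code exists


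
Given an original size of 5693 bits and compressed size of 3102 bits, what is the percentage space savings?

Space savings = (1 - Compressed/Original) × 100%
= (1 - 3102/5693) × 100%
= 45.51%


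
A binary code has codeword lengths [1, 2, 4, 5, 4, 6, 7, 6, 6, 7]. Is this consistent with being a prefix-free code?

Kraft inequality: Σ 2^(-l_i) ≤ 1 for prefix-free code
Calculating: 2^(-1) + 2^(-2) + 2^(-4) + 2^(-5) + 2^(-4) + 2^(-6) + 2^(-7) + 2^(-6) + 2^(-6) + 2^(-7)
= 0.5 + 0.25 + 0.0625 + 0.03125 + 0.0625 + 0.015625 + 0.0078125 + 0.015625 + 0.015625 + 0.0078125
= 0.9688
Since 0.9688 ≤ 1, prefix-free code exists


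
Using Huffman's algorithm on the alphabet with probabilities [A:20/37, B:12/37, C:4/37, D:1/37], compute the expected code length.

Huffman tree construction:
Combine smallest probabilities repeatedly
Resulting codes:
  A: 1 (length 1)
  B: 01 (length 2)
  C: 001 (length 3)
  D: 000 (length 3)
Average length = Σ p(s) × length(s) = 1.5946 bits


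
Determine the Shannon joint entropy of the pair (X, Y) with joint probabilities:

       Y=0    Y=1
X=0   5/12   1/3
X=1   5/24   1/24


H(X,Y) = -Σ p(x,y) log₂ p(x,y)
  p(0,0)=5/12: -0.4167 × log₂(0.4167) = 0.5263
  p(0,1)=1/3: -0.3333 × log₂(0.3333) = 0.5283
  p(1,0)=5/24: -0.2083 × log₂(0.2083) = 0.4715
  p(1,1)=1/24: -0.0417 × log₂(0.0417) = 0.1910
H(X,Y) = 1.7171 bits


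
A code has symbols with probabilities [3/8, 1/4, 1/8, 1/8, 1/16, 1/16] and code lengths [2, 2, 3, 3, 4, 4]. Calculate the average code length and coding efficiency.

Average length L = Σ p_i × l_i = 2.5000 bits
Entropy H = 2.2806 bits
Efficiency η = H/L × 100% = 91.23%


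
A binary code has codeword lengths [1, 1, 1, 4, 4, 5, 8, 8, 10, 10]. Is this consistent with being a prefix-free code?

Kraft inequality: Σ 2^(-l_i) ≤ 1 for prefix-free code
Calculating: 2^(-1) + 2^(-1) + 2^(-1) + 2^(-4) + 2^(-4) + 2^(-5) + 2^(-8) + 2^(-8) + 2^(-10) + 2^(-10)
= 0.5 + 0.5 + 0.5 + 0.0625 + 0.0625 + 0.03125 + 0.00390625 + 0.00390625 + 0.0009765625 + 0.0009765625
= 1.6660
Since 1.6660 > 1, prefix-free code does not exist


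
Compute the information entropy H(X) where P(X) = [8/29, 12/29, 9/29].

H(X) = -Σ p(x) log₂ p(x)
  -8/29 × log₂(8/29) = 0.5125
  -12/29 × log₂(12/29) = 0.5268
  -9/29 × log₂(9/29) = 0.5239
H(X) = 1.5632 bits


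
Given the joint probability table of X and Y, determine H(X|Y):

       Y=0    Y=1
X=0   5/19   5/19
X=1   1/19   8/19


H(X|Y) = Σ_y p(y) H(X|Y=y)
  p(Y=0) = 6/19, H(X|Y=0) = 0.6500
  p(Y=1) = 13/19, H(X|Y=1) = 0.9612
H(X|Y) = 0.3158×0.6500 + 0.6842×0.9612 = 0.8630 bits


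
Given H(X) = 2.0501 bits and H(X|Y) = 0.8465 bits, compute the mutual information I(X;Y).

I(X;Y) = H(X) - H(X|Y)
I(X;Y) = 2.0501 - 0.8465 = 1.2036 bits


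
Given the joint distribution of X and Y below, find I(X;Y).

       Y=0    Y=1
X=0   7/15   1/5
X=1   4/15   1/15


H(X) = 0.9183, H(Y) = 0.8366, H(X,Y) = 1.7465
I(X;Y) = H(X) + H(Y) - H(X,Y) = 0.0085 bits


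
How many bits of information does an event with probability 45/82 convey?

Information content I(x) = -log₂(p(x))
I = -log₂(45/82) = -log₂(0.5488)
I = 0.8657 bits


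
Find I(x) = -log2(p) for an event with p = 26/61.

Information content I(x) = -log₂(p(x))
I = -log₂(26/61) = -log₂(0.4262)
I = 1.2303 bits


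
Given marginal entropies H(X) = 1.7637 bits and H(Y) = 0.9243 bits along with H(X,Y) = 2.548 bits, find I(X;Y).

I(X;Y) = H(X) + H(Y) - H(X,Y)
I(X;Y) = 1.7637 + 0.9243 - 2.548 = 0.14 bits


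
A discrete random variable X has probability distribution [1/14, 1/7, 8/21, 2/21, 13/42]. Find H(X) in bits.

H(X) = -Σ p(x) log₂ p(x)
  -1/14 × log₂(1/14) = 0.2720
  -1/7 × log₂(1/7) = 0.4011
  -8/21 × log₂(8/21) = 0.5304
  -2/21 × log₂(2/21) = 0.3231
  -13/42 × log₂(13/42) = 0.5237
H(X) = 2.0502 bits


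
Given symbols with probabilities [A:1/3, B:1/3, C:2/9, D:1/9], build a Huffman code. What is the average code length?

Huffman tree construction:
Combine smallest probabilities repeatedly
Resulting codes:
  A: 10 (length 2)
  B: 11 (length 2)
  C: 01 (length 2)
  D: 00 (length 2)
Average length = Σ p(s) × length(s) = 2.0000 bits


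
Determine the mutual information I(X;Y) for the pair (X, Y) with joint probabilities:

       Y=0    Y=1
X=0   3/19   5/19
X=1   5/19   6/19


H(X) = 0.9819, H(Y) = 0.9819, H(X,Y) = 1.9593
I(X;Y) = H(X) + H(Y) - H(X,Y) = 0.0046 bits


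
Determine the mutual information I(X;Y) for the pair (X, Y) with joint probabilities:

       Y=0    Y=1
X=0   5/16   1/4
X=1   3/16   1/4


H(X) = 0.9887, H(Y) = 1.0000, H(X,Y) = 1.9772
I(X;Y) = H(X) + H(Y) - H(X,Y) = 0.0115 bits


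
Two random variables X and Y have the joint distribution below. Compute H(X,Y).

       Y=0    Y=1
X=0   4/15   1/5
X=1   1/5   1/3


H(X,Y) = -Σ p(x,y) log₂ p(x,y)
  p(0,0)=4/15: -0.2667 × log₂(0.2667) = 0.5085
  p(0,1)=1/5: -0.2000 × log₂(0.2000) = 0.4644
  p(1,0)=1/5: -0.2000 × log₂(0.2000) = 0.4644
  p(1,1)=1/3: -0.3333 × log₂(0.3333) = 0.5283
H(X,Y) = 1.9656 bits


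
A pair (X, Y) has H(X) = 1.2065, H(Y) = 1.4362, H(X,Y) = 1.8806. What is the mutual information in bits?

I(X;Y) = H(X) + H(Y) - H(X,Y)
I(X;Y) = 1.2065 + 1.4362 - 1.8806 = 0.7621 bits


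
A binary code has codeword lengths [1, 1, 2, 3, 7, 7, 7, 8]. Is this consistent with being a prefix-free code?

Kraft inequality: Σ 2^(-l_i) ≤ 1 for prefix-free code
Calculating: 2^(-1) + 2^(-1) + 2^(-2) + 2^(-3) + 2^(-7) + 2^(-7) + 2^(-7) + 2^(-8)
= 0.5 + 0.5 + 0.25 + 0.125 + 0.0078125 + 0.0078125 + 0.0078125 + 0.00390625
= 1.4023
Since 1.4023 > 1, prefix-free code does not exist


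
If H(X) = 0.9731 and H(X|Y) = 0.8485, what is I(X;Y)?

I(X;Y) = H(X) - H(X|Y)
I(X;Y) = 0.9731 - 0.8485 = 0.1246 bits


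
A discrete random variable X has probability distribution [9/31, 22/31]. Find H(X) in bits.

H(X) = -Σ p(x) log₂ p(x)
  -9/31 × log₂(9/31) = 0.5180
  -22/31 × log₂(22/31) = 0.3511
H(X) = 0.8691 bits


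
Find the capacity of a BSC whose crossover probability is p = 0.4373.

For BSC with error probability p:
C = 1 - H(p) where H(p) is binary entropy
H(0.4373) = -0.4373 × log₂(0.4373) - 0.5627 × log₂(0.5627)
H(p) = 0.9886
C = 1 - 0.9886 = 0.0114 bits/use


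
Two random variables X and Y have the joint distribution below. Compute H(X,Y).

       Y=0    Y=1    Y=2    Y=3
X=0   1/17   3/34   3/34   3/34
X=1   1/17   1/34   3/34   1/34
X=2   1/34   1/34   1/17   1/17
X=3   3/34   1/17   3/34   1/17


H(X,Y) = -Σ p(x,y) log₂ p(x,y)
  p(0,0)=1/17: -0.0588 × log₂(0.0588) = 0.2404
  p(0,1)=3/34: -0.0882 × log₂(0.0882) = 0.3090
  p(0,2)=3/34: -0.0882 × log₂(0.0882) = 0.3090
  p(0,3)=3/34: -0.0882 × log₂(0.0882) = 0.3090
  p(1,0)=1/17: -0.0588 × log₂(0.0588) = 0.2404
  p(1,1)=1/34: -0.0294 × log₂(0.0294) = 0.1496
  p(1,2)=3/34: -0.0882 × log₂(0.0882) = 0.3090
  p(1,3)=1/34: -0.0294 × log₂(0.0294) = 0.1496
  p(2,0)=1/34: -0.0294 × log₂(0.0294) = 0.1496
  p(2,1)=1/34: -0.0294 × log₂(0.0294) = 0.1496
  p(2,2)=1/17: -0.0588 × log₂(0.0588) = 0.2404
  p(2,3)=1/17: -0.0588 × log₂(0.0588) = 0.2404
  p(3,0)=3/34: -0.0882 × log₂(0.0882) = 0.3090
  p(3,1)=1/17: -0.0588 × log₂(0.0588) = 0.2404
  p(3,2)=3/34: -0.0882 × log₂(0.0882) = 0.3090
  p(3,3)=1/17: -0.0588 × log₂(0.0588) = 0.2404
H(X,Y) = 3.8954 bits
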